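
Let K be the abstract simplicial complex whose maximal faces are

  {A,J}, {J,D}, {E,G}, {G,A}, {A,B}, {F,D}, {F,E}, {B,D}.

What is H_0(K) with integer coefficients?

H_0 = Z.

Take the total order A < B < D < E < F < G < J on the vertex set. Then K (dimension 1) consists of the simplices:

  0-simplices (7): A, B, D, E, F, G, J
  1-simplices (8): AB, AG, AJ, BD, DF, DJ, EF, EG

giving chain groups C_0 ≅ Z^7, C_1 ≅ Z^8.

Boundary ∂_1: C_1 → C_0 maps an edge to its endpoints' difference, ∂[p,q] = q − p. For instance
  ∂DF = F − D.
The 7×8 boundary matrix has rank 6 and Smith normal form diag(1,1,1,1,1,1).

Now H_k = ker ∂_k / im ∂_{k+1}, so:

  H_0: rank C_0 − rank ∂_1 = 7 − 6 = 1, and the invariant factors of ∂_1 are all 1, so H_0 ≅ Z.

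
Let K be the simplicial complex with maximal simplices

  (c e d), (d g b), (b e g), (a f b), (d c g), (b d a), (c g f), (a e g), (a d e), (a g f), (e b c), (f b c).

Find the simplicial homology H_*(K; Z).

Take the total order a < b < c < d < e < f < g on the vertex set. Then K (dimension 2) consists of the simplices:

  0-simplices (7): a, b, c, d, e, f, g
  1-simplices (18): ab, ad, ae, af, ag, bc, bd, be, bf, bg, cd, ce, cf, cg, de, dg, eg, fg
  2-simplices (12): abd, abf, ade, aeg, afg, bce, bcf, bdg, beg, cde, cdg, cfg

Hence C_0 ≅ Z^7, C_1 ≅ Z^18, C_2 ≅ Z^12.

∂_1: C_1 → C_0 sends each edge [p,q] (with p < q) to q − p. For instance
  ∂ce = e − c.
As a 7×18 matrix over Z this has rank 6, with invariant factors (1,1,1,1,1,1).

Boundary ∂_2: C_2 → C_1 acts by ∂[p,q,r] = [q,r] − [p,r] + [p,q]. For instance
  ∂bce = ce − be + bc,
  ∂aeg = eg − ag + ae.
As a 18×12 matrix over Z this has rank 12, with invariant factors (1,1,1,1,1,1,1,1,1,1,1,2).

Computing H_k = (kernel of ∂_k) / (image of ∂_{k+1}):

  H_0: rank C_0 − rank ∂_1 = 7 − 6 = 1, and the invariant factors of ∂_1 are all 1, so H_0 ≅ Z.
  H_1: rank ker ∂_1 − rank ∂_2 = (18 − 6) − 12 = 0, and ∂_2 has invariant factor 2 > 1, so H_1 ≅ Z/2Z.
  H_2: rank ker ∂_2 − rank ∂_3 = (12 − 12) − 0 = 0, and there is no ∂_3, so H_2 ≅ 0.

As a check, the Euler characteristic is 7 − 18 + 12 = 1, which agrees with 1 − 0 + 0 = 1.

H_0 ≅ Z,  H_1 ≅ Z/2Z,  H_2 = 0.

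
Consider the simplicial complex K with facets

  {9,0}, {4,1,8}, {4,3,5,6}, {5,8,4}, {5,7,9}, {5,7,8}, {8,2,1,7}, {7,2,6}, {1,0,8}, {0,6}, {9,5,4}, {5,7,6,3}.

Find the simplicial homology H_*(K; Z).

Take the total order 0 < 1 < 2 < 3 < 4 < 5 < 6 < 7 < 8 < 9 on the vertex set. Then K (dimension 3) consists of the simplices:

  0-simplices (10): [0], [1], [2], [3], [4], [5], [6], [7], [8], [9]
  1-simplices (26): (26 of them)
  2-simplices (18): [0,1,8], [1,2,7], [1,2,8], [1,4,8], [1,7,8], [2,6,7], [2,7,8], [3,4,5], [3,4,6], [3,5,6], [3,5,7], [3,6,7], [4,5,6], [4,5,8], [4,5,9], [5,6,7], [5,7,8], [5,7,9]
  3-simplices (3): [1,2,7,8], [3,4,5,6], [3,5,6,7]

Hence C_0 ≅ Z^10, C_1 ≅ Z^26, C_2 ≅ Z^18, C_3 ≅ Z^3.

∂_1: C_1 → C_0 sends each edge [p,q] (with p < q) to q − p. For instance
  ∂[1,4] = [4] − [1].
This gives a 10×26 integer matrix of rank 9; reducing to Smith normal form yields diagonal entries (1,1,1,1,1,1,1,1,1).

∂_2: C_2 → C_1 maps a triangle to the signed sum of its edges. For instance
  ∂[3,4,6] = [4,6] − [3,6] + [3,4],
  ∂[5,7,9] = [7,9] − [5,9] + [5,7].
This gives a 26×18 integer matrix of rank 15; reducing to Smith normal form yields diagonal entries (1,1,1,1,1,1,1,1,1,1,1,1,1,1,1).

Boundary ∂_3: C_3 → C_2 sends each 3-simplex σ to the alternating sum Σ_i (−1)^i (σ with its i-th vertex removed). For instance
  ∂[3,5,6,7] = [5,6,7] − [3,6,7] + [3,5,7] − [3,5,6],
  ∂[3,4,5,6] = [4,5,6] − [3,5,6] + [3,4,6] − [3,4,5].
As a 18×3 matrix over Z this has rank 3, with invariant factors (1,1,1).

From H_k ≅ ker(∂_k) / im(∂_{k+1}) we obtain:

  H_0: rank C_0 − rank ∂_1 = 10 − 9 = 1, and the invariant factors of ∂_1 are all 1, so H_0 ≅ Z.
  H_1: rank ker ∂_1 − rank ∂_2 = (26 − 9) − 15 = 2, and the invariant factors of ∂_2 are all 1, so H_1 ≅ Z^2.
  H_2: rank ker ∂_2 − rank ∂_3 = (18 − 15) − 3 = 0, and the invariant factors of ∂_3 are all 1, so H_2 ≅ 0.
  H_3: rank ker ∂_3 − rank ∂_4 = (3 − 3) − 0 = 0, and there is no ∂_4, so H_3 ≅ 0.

H_0 ≅ Z,  H_1 ≅ Z^2,  H_2 = 0,  H_3 = 0.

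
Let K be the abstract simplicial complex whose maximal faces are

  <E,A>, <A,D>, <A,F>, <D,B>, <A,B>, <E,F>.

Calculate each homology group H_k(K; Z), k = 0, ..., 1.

We work with the vertex ordering A < B < D < E < F. The simplices of K, each written with vertices in increasing order, are:

  0-simplices (5): A, B, D, E, F
  1-simplices (6): AB, AD, AE, AF, BD, EF

Hence C_0 ≅ Z^5, C_1 ≅ Z^6.

Boundary ∂_1: C_1 → C_0 is given by ∂[p,q] = [q] − [p].
The resulting 5×6 matrix has rank 4, and its Smith normal form has invariant factors (1,1,1,1).

Reading off H_k = ker ∂_k / im ∂_{k+1}:

  H_0: rank C_0 − rank ∂_1 = 5 − 4 = 1, and the invariant factors of ∂_1 are all 1, so H_0 = Z.
  H_1: rank ker ∂_1 − rank ∂_2 = (6 − 4) − 0 = 2, and there is no ∂_2, so H_1 = Z^2.

H_0 ≅ Z,  H_1 ≅ Z^2.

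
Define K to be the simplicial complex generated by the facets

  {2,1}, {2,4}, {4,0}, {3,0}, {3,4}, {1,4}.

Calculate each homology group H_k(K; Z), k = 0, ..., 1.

H_0 ≅ Z,  H_1 ≅ Z^2.

K has 5 vertices, 6 edges.
rank ∂_0 = 0, rank ∂_1 = 4 ⇒ b_0 = 5 − 0 − 4 = 1; all invariant factors of ∂_1 are 1 so no torsion. So H_0 ≅ Z.
rank ∂_1 = 4, rank ∂_2 = 0 ⇒ b_1 = 6 − 4 − 0 = 2. So H_1 ≅ Z^2.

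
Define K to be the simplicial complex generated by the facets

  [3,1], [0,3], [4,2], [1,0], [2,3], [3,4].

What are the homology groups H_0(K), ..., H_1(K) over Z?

H_0 = Z,  H_1 = Z^2.

Order the vertices as 0 < 1 < 2 < 3 < 4. Listing each simplex with vertices in this order, K has dimension 1 with simplices:

  0-simplices (5): [0], [1], [2], [3], [4]
  1-simplices (6): [0,1], [0,3], [1,3], [2,3], [2,4], [3,4]

so the chain groups are C_0 ≅ Z^5, C_1 ≅ Z^6.

The boundary map ∂_1: C_1 → C_0 is given by ∂[p,q] = [q] − [p]. For instance
  ∂[3,4] = [4] − [3].
The resulting 5×6 matrix has rank 4, and its Smith normal form has invariant factors (1,1,1,1).

Now H_k = ker ∂_k / im ∂_{k+1}, so:

  H_0: rank C_0 − rank ∂_1 = 5 − 4 = 1, and the invariant factors of ∂_1 are all 1, so H_0 ≅ Z.
  H_1: rank ker ∂_1 − rank ∂_2 = (6 − 4) − 0 = 2, and there is no ∂_2, so H_1 ≅ Z^2.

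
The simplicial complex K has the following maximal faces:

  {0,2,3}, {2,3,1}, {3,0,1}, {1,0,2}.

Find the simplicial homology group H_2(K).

H_2 = Z.

K has 4 vertices, 6 edges, 4 triangles.
rank ∂_2 = 3, rank ∂_3 = 0 ⇒ b_2 = 4 − 3 − 0 = 1. So H_2 = Z.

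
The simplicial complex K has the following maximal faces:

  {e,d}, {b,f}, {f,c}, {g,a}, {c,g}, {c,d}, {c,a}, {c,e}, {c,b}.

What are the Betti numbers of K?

b_0 = 1, b_1 = 3.

Order the vertices as a < b < c < d < e < f < g. Listing each simplex with vertices in this order, K has dimension 1 with simplices:

  0-simplices (7): a, b, c, d, e, f, g
  1-simplices (9): ac, ag, bc, bf, cd, ce, cf, cg, de

giving chain groups C_0 ≅ Z^7, C_1 ≅ Z^9.

The boundary map ∂_1: C_1 → C_0 maps an edge to its endpoints' difference, ∂[p,q] = q − p.
This gives a 7×9 integer matrix of rank 6; reducing to Smith normal form yields diagonal entries (1,1,1,1,1,1).

Reading off H_k = ker ∂_k / im ∂_{k+1}:

  H_0: rank C_0 − rank ∂_1 = 7 − 6 = 1, and the invariant factors of ∂_1 are all 1, so H_0 = Z.
  H_1: rank ker ∂_1 − rank ∂_2 = (9 − 6) − 0 = 3, and there is no ∂_2, so H_1 = Z^3.

As a check, the Euler characteristic is 7 − 9 = -2, which agrees with 1 − 3 = -2.
(K is a triangulation of a wedge of 3 circles.)

Hence the Betti numbers are b_0 = 1, b_1 = 3.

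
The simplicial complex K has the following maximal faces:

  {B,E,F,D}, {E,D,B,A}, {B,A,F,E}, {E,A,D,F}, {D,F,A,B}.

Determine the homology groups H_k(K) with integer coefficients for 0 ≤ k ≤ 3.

K has 5 vertices, 10 edges, 10 triangles, 5 3-simplices.
rank ∂_0 = 0, rank ∂_1 = 4 ⇒ b_0 = 5 − 0 − 4 = 1; all invariant factors of ∂_1 are 1 so no torsion. So H_0 = Z.
rank ∂_1 = 4, rank ∂_2 = 6 ⇒ b_1 = 10 − 4 − 6 = 0; all invariant factors of ∂_2 are 1 so no torsion. So H_1 = 0.
rank ∂_2 = 6, rank ∂_3 = 4 ⇒ b_2 = 10 − 6 − 4 = 0; all invariant factors of ∂_3 are 1 so no torsion. So H_2 = 0.
rank ∂_3 = 4, rank ∂_4 = 0 ⇒ b_3 = 5 − 4 − 0 = 1. So H_3 = Z.

H_0 ≅ Z,  H_1 = 0,  H_2 = 0,  H_3 ≅ Z.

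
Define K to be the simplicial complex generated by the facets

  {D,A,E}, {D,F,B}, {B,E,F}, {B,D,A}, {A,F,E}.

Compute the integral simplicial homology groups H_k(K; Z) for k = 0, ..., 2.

H_0 = Z,  H_1 = Z,  H_2 = 0.

We work with the vertex ordering A < B < D < E < F. The simplices of K, each written with vertices in increasing order, are:

  0-simplices (5): A, B, D, E, F
  1-simplices (10): AB, AD, AE, AF, BD, BE, BF, DE, DF, EF
  2-simplices (5): ABD, ADE, AEF, BDF, BEF

so the chain groups are C_0 ≅ Z^5, C_1 ≅ Z^10, C_2 ≅ Z^5.

Boundary ∂_1: C_1 → C_0 is given by ∂[p,q] = [q] − [p].
As a 5×10 matrix over Z this has rank 4, with invariant factors (1,1,1,1).

The boundary map ∂_2: C_2 → C_1 maps a triangle to the signed sum of its edges. For instance
  ∂BEF = EF − BF + BE,
  ∂BDF = DF − BF + BD.
This gives a 10×5 integer matrix of rank 5; reducing to Smith normal form yields diagonal entries (1,1,1,1,1).

Now H_k = ker ∂_k / im ∂_{k+1}, so:

  H_0: rank C_0 − rank ∂_1 = 5 − 4 = 1, and the invariant factors of ∂_1 are all 1, so H_0 ≅ Z.
  H_1: rank ker ∂_1 − rank ∂_2 = (10 − 4) − 5 = 1, and the invariant factors of ∂_2 are all 1, so H_1 ≅ Z.
  H_2: rank ker ∂_2 − rank ∂_3 = (5 − 5) − 0 = 0, and there is no ∂_3, so H_2 ≅ 0.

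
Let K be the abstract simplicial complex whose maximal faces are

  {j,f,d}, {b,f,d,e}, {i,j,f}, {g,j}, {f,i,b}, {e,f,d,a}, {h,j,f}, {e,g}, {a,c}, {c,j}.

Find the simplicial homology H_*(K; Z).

K has 10 vertices, 20 edges, 11 triangles, 2 3-simplices.
rank ∂_0 = 0, rank ∂_1 = 9 ⇒ b_0 = 10 − 0 − 9 = 1; all invariant factors of ∂_1 are 1 so no torsion. So H_0 = Z.
rank ∂_1 = 9, rank ∂_2 = 9 ⇒ b_1 = 20 − 9 − 9 = 2; all invariant factors of ∂_2 are 1 so no torsion. So H_1 = Z^2.
rank ∂_2 = 9, rank ∂_3 = 2 ⇒ b_2 = 11 − 9 − 2 = 0; all invariant factors of ∂_3 are 1 so no torsion. So H_2 = 0.
rank ∂_3 = 2, rank ∂_4 = 0 ⇒ b_3 = 2 − 2 − 0 = 0. So H_3 = 0.

H_0 ≅ Z,  H_1 ≅ Z^2,  H_2 = 0,  H_3 = 0.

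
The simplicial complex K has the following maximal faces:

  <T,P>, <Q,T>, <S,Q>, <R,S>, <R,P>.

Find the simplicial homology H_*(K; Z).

Order the vertices as P < Q < R < S < T. Listing each simplex with vertices in this order, K has dimension 1 with simplices:

  0-simplices (5): P, Q, R, S, T
  1-simplices (5): PR, PT, QS, QT, RS

giving chain groups C_0 ≅ Z^5, C_1 ≅ Z^5.

∂_1: C_1 → C_0 is given by ∂[p,q] = [q] − [p]. For instance
  ∂PR = R − P.
The resulting 5×5 matrix has rank 4, and its Smith normal form has invariant factors (1,1,1,1).

Reading off H_k = ker ∂_k / im ∂_{k+1}:

  H_0: rank C_0 − rank ∂_1 = 5 − 4 = 1, and the invariant factors of ∂_1 are all 1, so H_0 ≅ Z.
  H_1: rank ker ∂_1 − rank ∂_2 = (5 − 4) − 0 = 1, and there is no ∂_2, so H_1 ≅ Z.

(K is a triangulation of the circle S^1.)

H_0 = Z,  H_1 = Z.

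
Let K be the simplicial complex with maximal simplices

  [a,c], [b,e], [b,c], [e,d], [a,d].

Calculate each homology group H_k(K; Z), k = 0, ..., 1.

Take the total order a < b < c < d < e on the vertex set. Then K (dimension 1) consists of the simplices:

  0-simplices (5): a, b, c, d, e
  1-simplices (5): ac, ad, bc, be, de

giving chain groups C_0 ≅ Z^5, C_1 ≅ Z^5.

The boundary map ∂_1: C_1 → C_0 is given by ∂[p,q] = [q] − [p]. For instance
  ∂bc = c − b.
The resulting 5×5 matrix has rank 4, and its Smith normal form has invariant factors (1,1,1,1).

Now H_k = ker ∂_k / im ∂_{k+1}, so:

  H_0: rank C_0 − rank ∂_1 = 5 − 4 = 1, and the invariant factors of ∂_1 are all 1, so H_0 = Z.
  H_1: rank ker ∂_1 − rank ∂_2 = (5 − 4) − 0 = 1, and there is no ∂_2, so H_1 = Z.

As a check, the Euler characteristic is 5 − 5 = 0, which agrees with 1 − 1 = 0.
(K is a triangulation of the circle S^1.)

H_0 ≅ Z,  H_1 ≅ Z.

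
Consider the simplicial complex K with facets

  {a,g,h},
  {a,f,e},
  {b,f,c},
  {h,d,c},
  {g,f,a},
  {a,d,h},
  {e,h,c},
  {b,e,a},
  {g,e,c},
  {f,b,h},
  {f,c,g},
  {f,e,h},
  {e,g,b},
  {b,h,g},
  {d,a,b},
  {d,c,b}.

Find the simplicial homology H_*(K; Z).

H_0 = Z,  H_1 = Z^2,  H_2 = Z.

Fix the vertex order a < b < c < d < e < f < g < h and write every simplex with vertices in increasing order. Then dim K = 2 and the simplices of K are:

  0-simplices (8): a, b, c, d, e, f, g, h
  1-simplices (24): ab, ad, ae, af, ag, ah, bc, bd, be, bf, bg, bh, cd, ce, cf, cg, ch, dh, ef, eg, eh, fg, fh, gh
  2-simplices (16): abd, abe, adh, aef, afg, agh, bcd, bcf, beg, bfh, bgh, cdh, ceg, ceh, cfg, efh

giving chain groups C_0 ≅ Z^8, C_1 ≅ Z^24, C_2 ≅ Z^16.

The boundary map ∂_1: C_1 → C_0 is given by ∂[p,q] = [q] − [p]. For instance
  ∂bh = h − b.
The resulting 8×24 matrix has rank 7, and its Smith normal form has invariant factors (1,1,1,1,1,1,1).

∂_2: C_2 → C_1 maps a triangle to the signed sum of its edges. For instance
  ∂beg = eg − bg + be,
  ∂aef = ef − af + ae.
As a 24×16 matrix over Z this has rank 15, with invariant factors (1,1,1,1,1,1,1,1,1,1,1,1,1,1,1).

Computing H_k = (kernel of ∂_k) / (image of ∂_{k+1}):

  H_0: rank C_0 − rank ∂_1 = 8 − 7 = 1, and the invariant factors of ∂_1 are all 1, so H_0 = Z.
  H_1: rank ker ∂_1 − rank ∂_2 = (24 − 7) − 15 = 2, and the invariant factors of ∂_2 are all 1, so H_1 = Z^2.
  H_2: rank ker ∂_2 − rank ∂_3 = (16 − 15) − 0 = 1, and there is no ∂_3, so H_2 = Z.

(K is a triangulation of the torus T^2.)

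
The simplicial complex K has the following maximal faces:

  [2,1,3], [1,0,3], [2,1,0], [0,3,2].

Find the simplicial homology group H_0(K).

H_0 = Z.

We work with the vertex ordering 0 < 1 < 2 < 3. The simplices of K, each written with vertices in increasing order, are:

  0-simplices (4): [0], [1], [2], [3]
  1-simplices (6): [0,1], [0,2], [0,3], [1,2], [1,3], [2,3]
  2-simplices (4): [0,1,2], [0,1,3], [0,2,3], [1,2,3]

Hence C_0 ≅ Z^4, C_1 ≅ Z^6, C_2 ≅ Z^4.

∂_1: C_1 → C_0 sends each edge [p,q] (with p < q) to q − p.
As a 4×6 matrix over Z this has rank 3, with invariant factors (1,1,1).

Boundary ∂_2: C_2 → C_1 maps a triangle to the signed sum of its edges. For instance
  ∂[0,1,3] = [1,3] − [0,3] + [0,1],
  ∂[0,1,2] = [1,2] − [0,2] + [0,1].
The 6×4 boundary matrix has rank 3 and Smith normal form diag(1,1,1).

From H_k ≅ ker(∂_k) / im(∂_{k+1}) we obtain:

  H_0: rank C_0 − rank ∂_1 = 4 − 3 = 1, and the invariant factors of ∂_1 are all 1, so H_0 ≅ Z.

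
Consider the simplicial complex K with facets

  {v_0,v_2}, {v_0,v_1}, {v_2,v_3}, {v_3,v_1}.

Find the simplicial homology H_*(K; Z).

Take the total order v_0 < v_1 < v_2 < v_3 on the vertex set. Then K (dimension 1) consists of the simplices:

  0-simplices (4): [v_0], [v_1], [v_2], [v_3]
  1-simplices (4): [v_0,v_1], [v_0,v_2], [v_1,v_3], [v_2,v_3]

so the chain groups are C_0 ≅ Z^4, C_1 ≅ Z^4.

∂_1: C_1 → C_0 sends each edge [p,q] (with p < q) to q − p. For instance
  ∂[v_2,v_3] = [v_3] − [v_2].
This gives a 4×4 integer matrix of rank 3; reducing to Smith normal form yields diagonal entries (1,1,1).

Reading off H_k = ker ∂_k / im ∂_{k+1}:

  H_0: rank C_0 − rank ∂_1 = 4 − 3 = 1, and the invariant factors of ∂_1 are all 1, so H_0 = Z.
  H_1: rank ker ∂_1 − rank ∂_2 = (4 − 3) − 0 = 1, and there is no ∂_2, so H_1 = Z.

H_0 ≅ Z,  H_1 ≅ Z.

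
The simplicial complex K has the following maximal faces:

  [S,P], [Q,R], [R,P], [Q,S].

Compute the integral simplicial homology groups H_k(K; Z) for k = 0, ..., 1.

H_0 = Z,  H_1 = Z.

Order the vertices as P < Q < R < S. Listing each simplex with vertices in this order, K has dimension 1 with simplices:

  0-simplices (4): P, Q, R, S
  1-simplices (4): PR, PS, QR, QS

Hence C_0 ≅ Z^4, C_1 ≅ Z^4.

∂_1: C_1 → C_0 is given by ∂[p,q] = [q] − [p]. For instance
  ∂QS = S − Q.
The 4×4 boundary matrix has rank 3 and Smith normal form diag(1,1,1).

Computing H_k = (kernel of ∂_k) / (image of ∂_{k+1}):

  H_0: rank C_0 − rank ∂_1 = 4 − 3 = 1, and the invariant factors of ∂_1 are all 1, so H_0 = Z.
  H_1: rank ker ∂_1 − rank ∂_2 = (4 − 3) − 0 = 1, and there is no ∂_2, so H_1 = Z.

(K is a triangulation of the circle S^1.)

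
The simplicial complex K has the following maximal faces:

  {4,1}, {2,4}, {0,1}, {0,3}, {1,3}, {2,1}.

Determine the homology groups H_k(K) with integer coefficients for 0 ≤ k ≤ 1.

Take the total order 0 < 1 < 2 < 3 < 4 on the vertex set. Then K (dimension 1) consists of the simplices:

  0-simplices (5): [0], [1], [2], [3], [4]
  1-simplices (6): [0,1], [0,3], [1,2], [1,3], [1,4], [2,4]

Hence C_0 ≅ Z^5, C_1 ≅ Z^6.

Boundary ∂_1: C_1 → C_0 is given by ∂[p,q] = [q] − [p]. For instance
  ∂[1,4] = [4] − [1].
The resulting 5×6 matrix has rank 4, and its Smith normal form has invariant factors (1,1,1,1).

Reading off H_k = ker ∂_k / im ∂_{k+1}:

  H_0: rank C_0 − rank ∂_1 = 5 − 4 = 1, and the invariant factors of ∂_1 are all 1, so H_0 = Z.
  H_1: rank ker ∂_1 − rank ∂_2 = (6 − 4) − 0 = 2, and there is no ∂_2, so H_1 = Z^2.

H_0 = Z,  H_1 = Z^2.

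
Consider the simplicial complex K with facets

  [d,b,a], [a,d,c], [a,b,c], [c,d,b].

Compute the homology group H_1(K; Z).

H_1 = 0.

K has 4 vertices, 6 edges, 4 triangles.
rank ∂_1 = 3, rank ∂_2 = 3 ⇒ b_1 = 6 − 3 − 3 = 0; all invariant factors of ∂_2 are 1 so no torsion. So H_1 = 0.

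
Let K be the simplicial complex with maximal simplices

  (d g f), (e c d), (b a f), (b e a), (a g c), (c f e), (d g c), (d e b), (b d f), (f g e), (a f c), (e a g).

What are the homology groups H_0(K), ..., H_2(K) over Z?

H_0 ≅ Z,  H_1 ≅ Z/2Z,  H_2 = 0.

We work with the vertex ordering a < b < c < d < e < f < g. The simplices of K, each written with vertices in increasing order, are:

  0-simplices (7): a, b, c, d, e, f, g
  1-simplices (18): ab, ac, ae, af, ag, bd, be, bf, cd, ce, cf, cg, de, df, dg, ef, eg, fg
  2-simplices (12): abe, abf, acf, acg, aeg, bde, bdf, cde, cdg, cef, dfg, efg

Hence C_0 ≅ Z^7, C_1 ≅ Z^18, C_2 ≅ Z^12.

Boundary ∂_1: C_1 → C_0 sends each edge [p,q] (with p < q) to q − p.
The 7×18 boundary matrix has rank 6 and Smith normal form diag(1,1,1,1,1,1).

∂_2: C_2 → C_1 acts by ∂[p,q,r] = [q,r] − [p,r] + [p,q]. For instance
  ∂cdg = dg − cg + cd,
  ∂acg = cg − ag + ac.
The resulting 18×12 matrix has rank 12, and its Smith normal form has invariant factors (1,1,1,1,1,1,1,1,1,1,1,2).

Reading off H_k = ker ∂_k / im ∂_{k+1}:

  H_0: rank C_0 − rank ∂_1 = 7 − 6 = 1, and the invariant factors of ∂_1 are all 1, so H_0 ≅ Z.
  H_1: rank ker ∂_1 − rank ∂_2 = (18 − 6) − 12 = 0, and ∂_2 has invariant factor 2 > 1, so H_1 ≅ Z/2Z.
  H_2: rank ker ∂_2 − rank ∂_3 = (12 − 12) − 0 = 0, and there is no ∂_3, so H_2 ≅ 0.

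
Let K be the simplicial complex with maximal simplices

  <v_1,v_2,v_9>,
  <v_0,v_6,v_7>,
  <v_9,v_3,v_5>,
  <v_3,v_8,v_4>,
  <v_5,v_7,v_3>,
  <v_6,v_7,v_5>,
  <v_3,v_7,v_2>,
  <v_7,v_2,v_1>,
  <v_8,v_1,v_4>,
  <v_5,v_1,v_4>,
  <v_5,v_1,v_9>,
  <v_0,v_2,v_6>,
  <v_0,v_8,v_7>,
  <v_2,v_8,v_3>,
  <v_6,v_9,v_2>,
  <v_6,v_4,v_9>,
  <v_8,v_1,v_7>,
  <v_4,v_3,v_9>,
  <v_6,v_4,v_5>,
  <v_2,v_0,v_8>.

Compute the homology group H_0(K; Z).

H_0 ≅ Z.

K has 10 vertices, 30 edges, 20 triangles.
rank ∂_0 = 0, rank ∂_1 = 9 ⇒ b_0 = 10 − 0 − 9 = 1; all invariant factors of ∂_1 are 1 so no torsion. So H_0 ≅ Z.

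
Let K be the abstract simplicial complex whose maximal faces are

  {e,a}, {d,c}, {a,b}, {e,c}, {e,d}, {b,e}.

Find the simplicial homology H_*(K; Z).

H_0 ≅ Z,  H_1 ≅ Z^2.

We work with the vertex ordering a < b < c < d < e. The simplices of K, each written with vertices in increasing order, are:

  0-simplices (5): a, b, c, d, e
  1-simplices (6): ab, ae, be, cd, ce, de

giving chain groups C_0 ≅ Z^5, C_1 ≅ Z^6.

Boundary ∂_1: C_1 → C_0 maps an edge to its endpoints' difference, ∂[p,q] = q − p.
As a 5×6 matrix over Z this has rank 4, with invariant factors (1,1,1,1).

Now H_k = ker ∂_k / im ∂_{k+1}, so:

  H_0: rank C_0 − rank ∂_1 = 5 − 4 = 1, and the invariant factors of ∂_1 are all 1, so H_0 = Z.
  H_1: rank ker ∂_1 − rank ∂_2 = (6 − 4) − 0 = 2, and there is no ∂_2, so H_1 = Z^2.

(K is a triangulation of a wedge of 2 circles.)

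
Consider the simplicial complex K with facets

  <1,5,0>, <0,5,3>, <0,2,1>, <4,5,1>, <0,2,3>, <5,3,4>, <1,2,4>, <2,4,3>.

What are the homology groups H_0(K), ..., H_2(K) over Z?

Take the total order 0 < 1 < 2 < 3 < 4 < 5 on the vertex set. Then K (dimension 2) consists of the simplices:

  0-simplices (6): [0], [1], [2], [3], [4], [5]
  1-simplices (12): [0,1], [0,2], [0,3], [0,5], [1,2], [1,4], [1,5], [2,3], [2,4], [3,4], [3,5], [4,5]
  2-simplices (8): [0,1,2], [0,1,5], [0,2,3], [0,3,5], [1,2,4], [1,4,5], [2,3,4], [3,4,5]

giving chain groups C_0 ≅ Z^6, C_1 ≅ Z^12, C_2 ≅ Z^8.

Boundary ∂_1: C_1 → C_0 maps an edge to its endpoints' difference, ∂[p,q] = q − p.
The resulting 6×12 matrix has rank 5, and its Smith normal form has invariant factors (1,1,1,1,1).

∂_2: C_2 → C_1 maps a triangle to the signed sum of its edges. For instance
  ∂[0,3,5] = [3,5] − [0,5] + [0,3],
  ∂[1,4,5] = [4,5] − [1,5] + [1,4].
The resulting 12×8 matrix has rank 7, and its Smith normal form has invariant factors (1,1,1,1,1,1,1).

Now H_k = ker ∂_k / im ∂_{k+1}, so:

  H_0: rank C_0 − rank ∂_1 = 6 − 5 = 1, and the invariant factors of ∂_1 are all 1, so H_0 ≅ Z.
  H_1: rank ker ∂_1 − rank ∂_2 = (12 − 5) − 7 = 0, and the invariant factors of ∂_2 are all 1, so H_1 ≅ 0.
  H_2: rank ker ∂_2 − rank ∂_3 = (8 − 7) − 0 = 1, and there is no ∂_3, so H_2 ≅ Z.

H_0 = Z,  H_1 = 0,  H_2 = Z.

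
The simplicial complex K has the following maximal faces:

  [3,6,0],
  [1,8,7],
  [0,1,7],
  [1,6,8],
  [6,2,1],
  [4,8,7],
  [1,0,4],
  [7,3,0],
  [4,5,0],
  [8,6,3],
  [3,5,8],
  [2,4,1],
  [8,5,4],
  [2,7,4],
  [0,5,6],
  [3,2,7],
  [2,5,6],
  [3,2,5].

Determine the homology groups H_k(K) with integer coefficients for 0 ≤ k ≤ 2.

H_0 ≅ Z,  H_1 ≅ Z ⊕ Z_2,  H_2 = 0.

We work with the vertex ordering 0 < 1 < 2 < 3 < 4 < 5 < 6 < 7 < 8. The simplices of K, each written with vertices in increasing order, are:

  0-simplices (9): [0], [1], [2], [3], [4], [5], [6], [7], [8]
  1-simplices (27): (27 of them)
  2-simplices (18): [0,1,4], [0,1,7], [0,3,6], [0,3,7], [0,4,5], [0,5,6], [1,2,4], [1,2,6], [1,6,8], [1,7,8], [2,3,5], [2,3,7], [2,4,7], [2,5,6], [3,5,8], [3,6,8], [4,5,8], [4,7,8]

so the chain groups are C_0 ≅ Z^9, C_1 ≅ Z^27, C_2 ≅ Z^18.

Boundary ∂_1: C_1 → C_0 sends each edge [p,q] (with p < q) to q − p.
The 9×27 boundary matrix has rank 8 and Smith normal form diag(1,1,1,1,1,1,1,1).

Boundary ∂_2: C_2 → C_1 acts by ∂[p,q,r] = [q,r] − [p,r] + [p,q]. For instance
  ∂[4,7,8] = [7,8] − [4,8] + [4,7],
  ∂[0,3,6] = [3,6] − [0,6] + [0,3].
The 27×18 boundary matrix has rank 18 and Smith normal form diag(1,1,1,1,1,1,1,1,1,1,1,1,1,1,1,1,1,2).

Computing H_k = (kernel of ∂_k) / (image of ∂_{k+1}):

  H_0: rank C_0 − rank ∂_1 = 9 − 8 = 1, and the invariant factors of ∂_1 are all 1, so H_0 ≅ Z.
  H_1: rank ker ∂_1 − rank ∂_2 = (27 − 8) − 18 = 1, and ∂_2 has invariant factor 2 > 1, so H_1 ≅ Z ⊕ Z_2.
  H_2: rank ker ∂_2 − rank ∂_3 = (18 − 18) − 0 = 0, and there is no ∂_3, so H_2 ≅ 0.

As a check, the Euler characteristic is 9 − 27 + 18 = 0, which agrees with 1 − 1 + 0 = 0.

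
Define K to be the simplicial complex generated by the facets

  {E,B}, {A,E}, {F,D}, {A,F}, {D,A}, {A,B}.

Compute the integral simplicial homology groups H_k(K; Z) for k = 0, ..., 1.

Fix the vertex order A < B < D < E < F and write every simplex with vertices in increasing order. Then dim K = 1 and the simplices of K are:

  0-simplices (5): A, B, D, E, F
  1-simplices (6): AB, AD, AE, AF, BE, DF

Hence C_0 ≅ Z^5, C_1 ≅ Z^6.

Boundary ∂_1: C_1 → C_0 maps an edge to its endpoints' difference, ∂[p,q] = q − p. For instance
  ∂AF = F − A.
The resulting 5×6 matrix has rank 4, and its Smith normal form has invariant factors (1,1,1,1).

From H_k ≅ ker(∂_k) / im(∂_{k+1}) we obtain:

  H_0: rank C_0 − rank ∂_1 = 5 − 4 = 1, and the invariant factors of ∂_1 are all 1, so H_0 = Z.
  H_1: rank ker ∂_1 − rank ∂_2 = (6 − 4) − 0 = 2, and there is no ∂_2, so H_1 = Z^2.

As a check, the Euler characteristic is 5 − 6 = -1, which agrees with 1 − 2 = -1.

H_0 ≅ Z,  H_1 ≅ Z^2.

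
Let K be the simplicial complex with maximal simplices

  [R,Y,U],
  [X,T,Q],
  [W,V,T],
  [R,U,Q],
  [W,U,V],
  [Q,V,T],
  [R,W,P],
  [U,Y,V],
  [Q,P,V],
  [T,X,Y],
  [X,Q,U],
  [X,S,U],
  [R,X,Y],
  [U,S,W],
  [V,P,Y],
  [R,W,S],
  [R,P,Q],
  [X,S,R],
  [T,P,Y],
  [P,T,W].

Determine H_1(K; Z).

H_1 = Z ⊕ Z/2Z.

Order the vertices as P < Q < R < S < T < U < V < W < X < Y. Listing each simplex with vertices in this order, K has dimension 2 with simplices:

  0-simplices (10): P, Q, R, S, T, U, V, W, X, Y
  1-simplices (30): PQ, PR, PT, PV, PW, PY, QR, QT, QU, QV, QX, RS, RU, RW, RX, RY, SU, SW, SX, TV, TW, TX, TY, UV, UW, UX, UY, VW, VY, XY
  2-simplices (20): PQR, PQV, PRW, PTW, PTY, PVY, QRU, QTV, QTX, QUX, RSW, RSX, RUY, RXY, SUW, SUX, TVW, TXY, UVW, UVY

Hence C_0 ≅ Z^10, C_1 ≅ Z^30, C_2 ≅ Z^20.

Boundary ∂_1: C_1 → C_0 maps an edge to its endpoints' difference, ∂[p,q] = q − p. For instance
  ∂VW = W − V.
The resulting 10×30 matrix has rank 9, and its Smith normal form has invariant factors (1,1,1,1,1,1,1,1,1).

∂_2: C_2 → C_1 sends each 2-simplex [p,q,r] to [q,r] − [p,r] + [p,q]. For instance
  ∂TVW = VW − TW + TV,
  ∂PTY = TY − PY + PT.
The resulting 30×20 matrix has rank 20, and its Smith normal form has invariant factors (1,1,1,1,1,1,1,1,1,1,1,1,1,1,1,1,1,1,1,2).

Reading off H_k = ker ∂_k / im ∂_{k+1}:

  H_1: rank ker ∂_1 − rank ∂_2 = (30 − 9) − 20 = 1, and ∂_2 has invariant factor 2 > 1, so H_1 = Z ⊕ Z/2Z.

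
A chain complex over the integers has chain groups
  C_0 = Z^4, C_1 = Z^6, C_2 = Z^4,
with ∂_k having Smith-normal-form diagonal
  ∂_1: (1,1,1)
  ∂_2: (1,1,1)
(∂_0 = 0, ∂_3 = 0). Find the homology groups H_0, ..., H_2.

H_0: b_0 = 4 − 0 − 3 = 1; torsion from ∂_1 factors > 1: none. So H_0 ≅ Z.
H_1: b_1 = 6 − 3 − 3 = 0; torsion from ∂_2 factors > 1: none. So H_1 ≅ 0.
H_2: b_2 = 4 − 3 − 0 = 1; torsion from ∂_3 factors > 1: none. So H_2 ≅ Z.

H_0 ≅ Z,  H_1 = 0,  H_2 ≅ Z.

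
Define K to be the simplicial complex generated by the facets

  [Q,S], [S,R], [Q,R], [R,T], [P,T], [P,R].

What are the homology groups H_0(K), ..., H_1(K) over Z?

H_0 ≅ Z,  H_1 ≅ Z^2.

Order the vertices as P < Q < R < S < T. Listing each simplex with vertices in this order, K has dimension 1 with simplices:

  0-simplices (5): P, Q, R, S, T
  1-simplices (6): PR, PT, QR, QS, RS, RT

so the chain groups are C_0 ≅ Z^5, C_1 ≅ Z^6.

Boundary ∂_1: C_1 → C_0 is given by ∂[p,q] = [q] − [p].
As a 5×6 matrix over Z this has rank 4, with invariant factors (1,1,1,1).

Computing H_k = (kernel of ∂_k) / (image of ∂_{k+1}):

  H_0: rank C_0 − rank ∂_1 = 5 − 4 = 1, and the invariant factors of ∂_1 are all 1, so H_0 ≅ Z.
  H_1: rank ker ∂_1 − rank ∂_2 = (6 − 4) − 0 = 2, and there is no ∂_2, so H_1 ≅ Z^2.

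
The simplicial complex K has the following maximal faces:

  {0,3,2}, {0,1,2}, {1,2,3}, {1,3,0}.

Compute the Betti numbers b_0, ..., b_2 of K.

K has 4 vertices, 6 edges, 4 triangles.
rank ∂_0 = 0, rank ∂_1 = 3 ⇒ b_0 = 4 − 0 − 3 = 1; all invariant factors of ∂_1 are 1 so no torsion. So H_0 ≅ Z.
rank ∂_1 = 3, rank ∂_2 = 3 ⇒ b_1 = 6 − 3 − 3 = 0; all invariant factors of ∂_2 are 1 so no torsion. So H_1 ≅ 0.
rank ∂_2 = 3, rank ∂_3 = 0 ⇒ b_2 = 4 − 3 − 0 = 1. So H_2 ≅ Z.

b_0 = 1, b_1 = 0, b_2 = 1.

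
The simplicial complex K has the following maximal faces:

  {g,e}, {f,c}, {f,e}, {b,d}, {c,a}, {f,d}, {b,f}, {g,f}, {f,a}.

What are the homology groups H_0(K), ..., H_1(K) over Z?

H_0 ≅ Z,  H_1 ≅ Z^3.

Take the total order a < b < c < d < e < f < g on the vertex set. Then K (dimension 1) consists of the simplices:

  0-simplices (7): a, b, c, d, e, f, g
  1-simplices (9): ac, af, bd, bf, cf, df, ef, eg, fg

so the chain groups are C_0 ≅ Z^7, C_1 ≅ Z^9.

∂_1: C_1 → C_0 sends each edge [p,q] (with p < q) to q − p.
The resulting 7×9 matrix has rank 6, and its Smith normal form has invariant factors (1,1,1,1,1,1).

From H_k ≅ ker(∂_k) / im(∂_{k+1}) we obtain:

  H_0: rank C_0 − rank ∂_1 = 7 − 6 = 1, and the invariant factors of ∂_1 are all 1, so H_0 ≅ Z.
  H_1: rank ker ∂_1 − rank ∂_2 = (9 − 6) − 0 = 3, and there is no ∂_2, so H_1 ≅ Z^3.

(K is a triangulation of a wedge of 3 circles.)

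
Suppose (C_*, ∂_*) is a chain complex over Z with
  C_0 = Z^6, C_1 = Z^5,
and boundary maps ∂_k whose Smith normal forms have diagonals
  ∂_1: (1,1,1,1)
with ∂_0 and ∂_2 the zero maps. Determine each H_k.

H_0: b_0 = 6 − 0 − 4 = 2; torsion from ∂_1 factors > 1: none. So H_0 ≅ Z^2.
H_1: b_1 = 5 − 4 − 0 = 1; torsion from ∂_2 factors > 1: none. So H_1 ≅ Z.

H_0 ≅ Z^2,  H_1 ≅ Z.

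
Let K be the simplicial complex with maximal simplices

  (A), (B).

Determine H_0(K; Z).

H_0 ≅ Z^2.

Take the total order A < B on the vertex set. Then K (dimension 0) consists of the simplices:

  0-simplices (2): A, B

Hence C_0 ≅ Z^2.

Reading off H_k = ker ∂_k / im ∂_{k+1}:

  H_0: rank C_0 − rank ∂_1 = 2 − 0 = 2, and there is no ∂_1, so H_0 = Z^2.

(K is a triangulation of a set of 2 points.)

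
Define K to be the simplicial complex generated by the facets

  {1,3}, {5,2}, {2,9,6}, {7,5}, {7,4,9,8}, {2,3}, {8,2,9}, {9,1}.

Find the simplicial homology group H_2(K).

Order the vertices as 1 < 2 < 3 < 4 < 5 < 6 < 7 < 8 < 9. Listing each simplex with vertices in this order, K has dimension 3 with simplices:

  0-simplices (9): [1], [2], [3], [4], [5], [6], [7], [8], [9]
  1-simplices (15): [1,3], [1,9], [2,3], [2,5], [2,6], [2,8], [2,9], [4,7], [4,8], [4,9], [5,7], [6,9], [7,8], [7,9], [8,9]
  2-simplices (6): [2,6,9], [2,8,9], [4,7,8], [4,7,9], [4,8,9], [7,8,9]
  3-simplices (1): [4,7,8,9]

Hence C_0 ≅ Z^9, C_1 ≅ Z^15, C_2 ≅ Z^6, C_3 ≅ Z^1.

∂_1: C_1 → C_0 maps an edge to its endpoints' difference, ∂[p,q] = q − p. For instance
  ∂[7,8] = [8] − [7].
As a 9×15 matrix over Z this has rank 8, with invariant factors (1,1,1,1,1,1,1,1).

The boundary map ∂_2: C_2 → C_1 sends each 2-simplex [p,q,r] to [q,r] − [p,r] + [p,q]. For instance
  ∂[2,6,9] = [6,9] − [2,9] + [2,6],
  ∂[4,7,8] = [7,8] − [4,8] + [4,7].
As a 15×6 matrix over Z this has rank 5, with invariant factors (1,1,1,1,1).

∂_3: C_3 → C_2 sends each 3-simplex σ to the alternating sum Σ_i (−1)^i (σ with its i-th vertex removed). For instance
  ∂[4,7,8,9] = [7,8,9] − [4,8,9] + [4,7,9] − [4,7,8].
The resulting 6×1 matrix has rank 1, and its Smith normal form has invariant factors (1).

Reading off H_k = ker ∂_k / im ∂_{k+1}:

  H_2: rank ker ∂_2 − rank ∂_3 = (6 − 5) − 1 = 0, and the invariant factors of ∂_3 are all 1, so H_2 ≅ 0.

H_2 ≅ 0.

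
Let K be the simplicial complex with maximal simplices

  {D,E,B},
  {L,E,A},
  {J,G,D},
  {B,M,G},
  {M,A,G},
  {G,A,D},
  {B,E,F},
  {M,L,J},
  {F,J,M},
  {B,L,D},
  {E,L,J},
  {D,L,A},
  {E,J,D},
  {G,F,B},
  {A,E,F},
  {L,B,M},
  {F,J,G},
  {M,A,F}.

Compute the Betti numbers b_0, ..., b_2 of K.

We work with the vertex ordering A < B < D < E < F < G < J < L < M. The simplices of K, each written with vertices in increasing order, are:

  0-simplices (9): A, B, D, E, F, G, J, L, M
  1-simplices (27): AD, AE, AF, AG, AL, AM, BD, BE, BF, BG, BL, BM, DE, DG, DJ, DL, EF, EJ, EL, FG, FJ, FM, GJ, GM, JL, JM, LM
  2-simplices (18): ADG, ADL, AEF, AEL, AFM, AGM, BDE, BDL, BEF, BFG, BGM, BLM, DEJ, DGJ, EJL, FGJ, FJM, JLM

so the chain groups are C_0 ≅ Z^9, C_1 ≅ Z^27, C_2 ≅ Z^18.

Boundary ∂_1: C_1 → C_0 maps an edge to its endpoints' difference, ∂[p,q] = q − p. For instance
  ∂AL = L − A.
The 9×27 boundary matrix has rank 8 and Smith normal form diag(1,1,1,1,1,1,1,1).

Boundary ∂_2: C_2 → C_1 sends each 2-simplex [p,q,r] to [q,r] − [p,r] + [p,q]. For instance
  ∂AEL = EL − AL + AE,
  ∂AGM = GM − AM + AG.
This gives a 27×18 integer matrix of rank 18; reducing to Smith normal form yields diagonal entries (1,1,1,1,1,1,1,1,1,1,1,1,1,1,1,1,1,2).

From H_k ≅ ker(∂_k) / im(∂_{k+1}) we obtain:

  H_0: rank C_0 − rank ∂_1 = 9 − 8 = 1, and the invariant factors of ∂_1 are all 1, so H_0 = Z.
  H_1: rank ker ∂_1 − rank ∂_2 = (27 − 8) − 18 = 1, and ∂_2 has invariant factor 2 > 1, so H_1 = Z ⊕ Z/2.
  H_2: rank ker ∂_2 − rank ∂_3 = (18 − 18) − 0 = 0, and there is no ∂_3, so H_2 = 0.

Hence the Betti numbers are b_0 = 1, b_1 = 1, b_2 = 0.

b_0 = 1, b_1 = 1, b_2 = 0.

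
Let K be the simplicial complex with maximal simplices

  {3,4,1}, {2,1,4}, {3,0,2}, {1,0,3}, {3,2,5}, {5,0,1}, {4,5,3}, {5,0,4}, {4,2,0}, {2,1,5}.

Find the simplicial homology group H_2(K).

Order the vertices as 0 < 1 < 2 < 3 < 4 < 5. Listing each simplex with vertices in this order, K has dimension 2 with simplices:

  0-simplices (6): [0], [1], [2], [3], [4], [5]
  1-simplices (15): [0,1], [0,2], [0,3], [0,4], [0,5], [1,2], [1,3], [1,4], [1,5], [2,3], [2,4], [2,5], [3,4], [3,5], [4,5]
  2-simplices (10): [0,1,3], [0,1,5], [0,2,3], [0,2,4], [0,4,5], [1,2,4], [1,2,5], [1,3,4], [2,3,5], [3,4,5]

Hence C_0 ≅ Z^6, C_1 ≅ Z^15, C_2 ≅ Z^10.

Boundary ∂_1: C_1 → C_0 is given by ∂[p,q] = [q] − [p]. For instance
  ∂[0,1] = [1] − [0].
As a 6×15 matrix over Z this has rank 5, with invariant factors (1,1,1,1,1).

∂_2: C_2 → C_1 acts by ∂[p,q,r] = [q,r] − [p,r] + [p,q]. For instance
  ∂[0,1,3] = [1,3] − [0,3] + [0,1],
  ∂[2,3,5] = [3,5] − [2,5] + [2,3].
The resulting 15×10 matrix has rank 10, and its Smith normal form has invariant factors (1,1,1,1,1,1,1,1,1,2).

Reading off H_k = ker ∂_k / im ∂_{k+1}:

  H_2: rank ker ∂_2 − rank ∂_3 = (10 − 10) − 0 = 0, and there is no ∂_3, so H_2 ≅ 0.

H_2 ≅ 0.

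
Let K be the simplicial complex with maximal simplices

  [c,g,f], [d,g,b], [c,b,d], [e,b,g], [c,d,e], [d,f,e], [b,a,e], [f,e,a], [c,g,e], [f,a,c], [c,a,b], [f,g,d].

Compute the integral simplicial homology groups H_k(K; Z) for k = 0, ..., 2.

We work with the vertex ordering a < b < c < d < e < f < g. The simplices of K, each written with vertices in increasing order, are:

  0-simplices (7): a, b, c, d, e, f, g
  1-simplices (18): ab, ac, ae, af, bc, bd, be, bg, cd, ce, cf, cg, de, df, dg, ef, eg, fg
  2-simplices (12): abc, abe, acf, aef, bcd, bdg, beg, cde, ceg, cfg, def, dfg

Hence C_0 ≅ Z^7, C_1 ≅ Z^18, C_2 ≅ Z^12.

The boundary map ∂_1: C_1 → C_0 maps an edge to its endpoints' difference, ∂[p,q] = q − p.
As a 7×18 matrix over Z this has rank 6, with invariant factors (1,1,1,1,1,1).

Boundary ∂_2: C_2 → C_1 acts by ∂[p,q,r] = [q,r] − [p,r] + [p,q]. For instance
  ∂acf = cf − af + ac,
  ∂cde = de − ce + cd.
This gives a 18×12 integer matrix of rank 12; reducing to Smith normal form yields diagonal entries (1,1,1,1,1,1,1,1,1,1,1,2).

Now H_k = ker ∂_k / im ∂_{k+1}, so:

  H_0: rank C_0 − rank ∂_1 = 7 − 6 = 1, and the invariant factors of ∂_1 are all 1, so H_0 ≅ Z.
  H_1: rank ker ∂_1 − rank ∂_2 = (18 − 6) − 12 = 0, and ∂_2 has invariant factor 2 > 1, so H_1 ≅ Z/2.
  H_2: rank ker ∂_2 − rank ∂_3 = (12 − 12) − 0 = 0, and there is no ∂_3, so H_2 ≅ 0.

As a check, the Euler characteristic is 7 − 18 + 12 = 1, which agrees with 1 − 0 + 0 = 1.
(K is a triangulation of the real projective plane RP^2.)

H_0 = Z,  H_1 = Z/2,  H_2 = 0.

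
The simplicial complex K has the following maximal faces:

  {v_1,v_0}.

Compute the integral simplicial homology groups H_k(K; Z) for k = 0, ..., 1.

Fix the vertex order v_0 < v_1 and write every simplex with vertices in increasing order. Then dim K = 1 and the simplices of K are:

  0-simplices (2): [v_0], [v_1]
  1-simplices (1): [v_0,v_1]

so the chain groups are C_0 ≅ Z^2, C_1 ≅ Z^1.

Boundary ∂_1: C_1 → C_0 is given by ∂[p,q] = [q] − [p]. For instance
  ∂[v_0,v_1] = [v_1] − [v_0].
The resulting 2×1 matrix has rank 1, and its Smith normal form has invariant factors (1).

From H_k ≅ ker(∂_k) / im(∂_{k+1}) we obtain:

  H_0: rank C_0 − rank ∂_1 = 2 − 1 = 1, and the invariant factors of ∂_1 are all 1, so H_0 ≅ Z.
  H_1: rank ker ∂_1 − rank ∂_2 = (1 − 1) − 0 = 0, and there is no ∂_2, so H_1 ≅ 0.

H_0 ≅ Z,  H_1 = 0.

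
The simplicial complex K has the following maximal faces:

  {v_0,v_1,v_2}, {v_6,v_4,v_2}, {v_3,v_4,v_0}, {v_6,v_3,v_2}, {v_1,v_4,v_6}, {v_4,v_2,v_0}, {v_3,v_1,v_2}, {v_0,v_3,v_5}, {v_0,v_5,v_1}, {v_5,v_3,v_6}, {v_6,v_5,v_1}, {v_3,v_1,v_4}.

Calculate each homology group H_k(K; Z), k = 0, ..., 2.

H_0 = Z,  H_1 = Z/2,  H_2 = 0.

Take the total order v_0 < v_1 < v_2 < v_3 < v_4 < v_5 < v_6 on the vertex set. Then K (dimension 2) consists of the simplices:

  0-simplices (7): [v_0], [v_1], [v_2], [v_3], [v_4], [v_5], [v_6]
  1-simplices (18): (18 of them)
  2-simplices (12): (12 of them)

Hence C_0 ≅ Z^7, C_1 ≅ Z^18, C_2 ≅ Z^12.

The boundary map ∂_1: C_1 → C_0 maps an edge to its endpoints' difference, ∂[p,q] = q − p.
This gives a 7×18 integer matrix of rank 6; reducing to Smith normal form yields diagonal entries (1,1,1,1,1,1).

Boundary ∂_2: C_2 → C_1 maps a triangle to the signed sum of its edges. For instance
  ∂[v_1,v_4,v_6] = [v_4,v_6] − [v_1,v_6] + [v_1,v_4],
  ∂[v_0,v_3,v_4] = [v_3,v_4] − [v_0,v_4] + [v_0,v_3].
The resulting 18×12 matrix has rank 12, and its Smith normal form has invariant factors (1,1,1,1,1,1,1,1,1,1,1,2).

From H_k ≅ ker(∂_k) / im(∂_{k+1}) we obtain:

  H_0: rank C_0 − rank ∂_1 = 7 − 6 = 1, and the invariant factors of ∂_1 are all 1, so H_0 ≅ Z.
  H_1: rank ker ∂_1 − rank ∂_2 = (18 − 6) − 12 = 0, and ∂_2 has invariant factor 2 > 1, so H_1 ≅ Z/2.
  H_2: rank ker ∂_2 − rank ∂_3 = (12 − 12) − 0 = 0, and there is no ∂_3, so H_2 ≅ 0.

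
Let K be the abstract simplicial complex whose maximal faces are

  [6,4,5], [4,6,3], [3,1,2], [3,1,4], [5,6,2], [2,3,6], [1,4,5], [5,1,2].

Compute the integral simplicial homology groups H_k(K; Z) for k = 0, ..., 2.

K has 6 vertices, 12 edges, 8 triangles.
rank ∂_0 = 0, rank ∂_1 = 5 ⇒ b_0 = 6 − 0 − 5 = 1; all invariant factors of ∂_1 are 1 so no torsion. So H_0 = Z.
rank ∂_1 = 5, rank ∂_2 = 7 ⇒ b_1 = 12 − 5 − 7 = 0; all invariant factors of ∂_2 are 1 so no torsion. So H_1 = 0.
rank ∂_2 = 7, rank ∂_3 = 0 ⇒ b_2 = 8 − 7 − 0 = 1. So H_2 = Z.

H_0 ≅ Z,  H_1 = 0,  H_2 ≅ Z.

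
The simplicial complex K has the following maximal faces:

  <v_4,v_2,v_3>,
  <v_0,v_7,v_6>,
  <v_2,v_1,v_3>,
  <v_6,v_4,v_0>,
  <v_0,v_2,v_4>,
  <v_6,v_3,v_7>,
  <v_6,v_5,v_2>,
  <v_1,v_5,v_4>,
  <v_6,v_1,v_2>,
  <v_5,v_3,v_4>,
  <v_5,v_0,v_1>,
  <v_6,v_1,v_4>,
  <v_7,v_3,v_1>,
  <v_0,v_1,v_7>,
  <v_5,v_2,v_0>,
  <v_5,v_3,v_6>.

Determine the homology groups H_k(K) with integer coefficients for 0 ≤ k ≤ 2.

H_0 ≅ Z,  H_1 ≅ Z^2,  H_2 ≅ Z.

We work with the vertex ordering v_0 < v_1 < v_2 < v_3 < v_4 < v_5 < v_6 < v_7. The simplices of K, each written with vertices in increasing order, are:

  0-simplices (8): [v_0], [v_1], [v_2], [v_3], [v_4], [v_5], [v_6], [v_7]
  1-simplices (24): (24 of them)
  2-simplices (16): (16 of them)

Hence C_0 ≅ Z^8, C_1 ≅ Z^24, C_2 ≅ Z^16.

The boundary map ∂_1: C_1 → C_0 is given by ∂[p,q] = [q] − [p].
The resulting 8×24 matrix has rank 7, and its Smith normal form has invariant factors (1,1,1,1,1,1,1).

The boundary map ∂_2: C_2 → C_1 acts by ∂[p,q,r] = [q,r] − [p,r] + [p,q]. For instance
  ∂[v_3,v_6,v_7] = [v_6,v_7] − [v_3,v_7] + [v_3,v_6],
  ∂[v_0,v_6,v_7] = [v_6,v_7] − [v_0,v_7] + [v_0,v_6].
As a 24×16 matrix over Z this has rank 15, with invariant factors (1,1,1,1,1,1,1,1,1,1,1,1,1,1,1).

Computing H_k = (kernel of ∂_k) / (image of ∂_{k+1}):

  H_0: rank C_0 − rank ∂_1 = 8 − 7 = 1, and the invariant factors of ∂_1 are all 1, so H_0 = Z.
  H_1: rank ker ∂_1 − rank ∂_2 = (24 − 7) − 15 = 2, and the invariant factors of ∂_2 are all 1, so H_1 = Z^2.
  H_2: rank ker ∂_2 − rank ∂_3 = (16 − 15) − 0 = 1, and there is no ∂_3, so H_2 = Z.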